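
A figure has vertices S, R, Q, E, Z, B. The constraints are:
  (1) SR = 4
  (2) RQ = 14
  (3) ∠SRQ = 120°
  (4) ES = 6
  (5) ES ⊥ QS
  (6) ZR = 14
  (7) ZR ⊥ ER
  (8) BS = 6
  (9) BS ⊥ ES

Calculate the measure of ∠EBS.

Step 1: By the law of cosines on triangle BSE: BE² = 6² + 6² − 2·6·6·cos(90°) = 72, so BE = 6·√2.
Step 2: By the inverse law of cosines on triangle EBS: cos(∠EBS) = ((6·√2)² + 6² − 6²) / (2·6·√2·6) = 72/101.82 = 0.7071, so ∠EBS = 45°.

Therefore, the measure of angle ∠EBS = 45°.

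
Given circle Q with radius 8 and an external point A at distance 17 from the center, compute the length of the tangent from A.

Let T be the point of tangency. Then QT ⊥ AT (radius ⊥ tangent).
In right triangle QTA: QA² = QT² + AT²
17² = 8² + AT²
AT² = 225, AT = 15

15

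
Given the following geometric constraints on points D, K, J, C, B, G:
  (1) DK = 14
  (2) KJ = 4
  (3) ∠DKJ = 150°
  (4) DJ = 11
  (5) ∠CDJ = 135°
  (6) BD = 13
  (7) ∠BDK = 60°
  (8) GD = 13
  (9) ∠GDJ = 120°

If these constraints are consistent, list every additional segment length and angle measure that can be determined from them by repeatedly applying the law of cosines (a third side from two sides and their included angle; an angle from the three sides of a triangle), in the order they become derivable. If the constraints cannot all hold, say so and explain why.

These constraints are not satisfiable: (1), (2) and (4) fix all three sides of triangle DKJ, so by the law of cosines cos(∠DKJ) = (14² + 4² − 11²) / (2·14·4) = 0.8125, i.e. ∠DKJ ≈ 35.66°, which contradicts (3) ∠DKJ = 150°. No planar figure meets all of them, so nothing further can be derived.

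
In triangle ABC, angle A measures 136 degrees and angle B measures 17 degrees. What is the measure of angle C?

Let angle C = x. Then 136 + 17 + x = 180.
x = 180 - 153 = 27 degrees.

27 degrees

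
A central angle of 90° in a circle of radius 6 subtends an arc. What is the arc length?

The full circumference is 2πr = 2π(6) = 12*pi.
The arc spans 90° out of 360°, which is a fraction of 1/4.
Arc length = 12*pi × 1/4 = 3*pi.

3*pi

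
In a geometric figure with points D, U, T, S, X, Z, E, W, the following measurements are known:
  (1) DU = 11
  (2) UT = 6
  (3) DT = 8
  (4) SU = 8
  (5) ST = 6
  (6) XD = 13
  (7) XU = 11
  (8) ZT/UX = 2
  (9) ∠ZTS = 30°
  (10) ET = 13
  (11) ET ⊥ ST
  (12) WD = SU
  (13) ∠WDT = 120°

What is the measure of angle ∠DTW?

From the given relations: WD = SU = 8.
Step 1: By the law of cosines on triangle TDW: TW² = 8² + 8² − 2·8·8·cos(120°) = 192, so TW = 8·√3.
Step 2: By the inverse law of cosines on triangle DTW: cos(∠DTW) = (8² + (8·√3)² − 8²) / (2·8·8·√3) = 192/221.7 = 0.866, so ∠DTW = 30°.

Therefore, the measure of angle ∠DTW = 30°.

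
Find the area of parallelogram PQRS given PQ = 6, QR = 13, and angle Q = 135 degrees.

Area = 6 * 13 * sin(135°) = 78 * sqrt(2)/2 = 39*sqrt(2)

39*sqrt(2)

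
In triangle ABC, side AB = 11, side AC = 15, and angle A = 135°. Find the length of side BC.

Law of cosines: BC^2 = 11^2 + 15^2 - 2(11)(15)cos(135°) = 165*sqrt(2) + 346, so BC = sqrt(165*sqrt(2) + 346).

sqrt(165*sqrt(2) + 346)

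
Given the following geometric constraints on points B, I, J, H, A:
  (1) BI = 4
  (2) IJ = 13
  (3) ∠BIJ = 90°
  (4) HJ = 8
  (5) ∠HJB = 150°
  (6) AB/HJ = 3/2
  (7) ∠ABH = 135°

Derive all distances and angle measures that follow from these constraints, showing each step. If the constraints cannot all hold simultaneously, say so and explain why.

The constraints are consistent.

From the given relations:
  AB = 3/2·HJ = 3/2·8 = 12

Step 1: From BI = 4, IJ = 13, and ∠BIJ = 90°, by the law of cosines:
  BJ² = BI² + IJ² - 2·BI·IJ·cos(90°) = 16 + 169 - 0 = 185
  BJ = √185

Step 2: From BJ = √185, JH = 8, and ∠BJH = 150°, by the law of cosines:
  BH² = BJ² + JH² - 2·BJ·JH·cos(150°) = 185 + 64 + 188.5 = 437.5
  BH ≈ 20.92

Step 3: From BI = 4, BJ = √185, IJ = 13, by the inverse law of cosines:
  cos(∠IBJ) = (BI² + BJ² - IJ²) / (2·BI·BJ)
  ∠IBJ = 72.9°

Step 4: From JB = √185, JI = 13, BI = 4, by the inverse law of cosines:
  cos(∠BJI) = (JB² + JI² - BI²) / (2·JB·JI)
  ∠BJI = 17.1°

Step 5: From HB = 20.92, BA = 12, and ∠HBA = 135°, by the law of cosines:
  HA² = HB² + BA² - 2·HB·BA·cos(135°) = 437.5 + 144 + 355 = 936.4
  HA ≈ 30.6

Step 6: From BH = 20.92, BJ = √185, HJ = 8, by the inverse law of cosines:
  cos(∠HBJ) = (BH² + BJ² - HJ²) / (2·BH·BJ)
  ∠HBJ = 11.03°

Step 7: From HB = 20.92, HJ = 8, BJ = √185, by the inverse law of cosines:
  cos(∠BHJ) = (HB² + HJ² - BJ²) / (2·HB·HJ)
  ∠BHJ = 18.97°

Step 8: From HA = 30.6, HB = 20.92, AB = 12, by the inverse law of cosines:
  cos(∠AHB) = (HA² + HB² - AB²) / (2·HA·HB)
  ∠AHB = 16.1°

Step 9: From AB = 12, AH = 30.6, BH = 20.92, by the inverse law of cosines:
  cos(∠BAH) = (AB² + AH² - BH²) / (2·AB·AH)
  ∠BAH = 28.9°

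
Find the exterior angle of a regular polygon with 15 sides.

Each exterior angle of a regular n-gon is 360 / n.
For n = 15: 360 / 15 = 24 degrees.

24 degrees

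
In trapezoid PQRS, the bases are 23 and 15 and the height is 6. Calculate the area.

A trapezoid's area equals the midsegment times the height.
The midsegment is (23 + 15) / 2 = 19.
Area = 19 * 6 = 114.

114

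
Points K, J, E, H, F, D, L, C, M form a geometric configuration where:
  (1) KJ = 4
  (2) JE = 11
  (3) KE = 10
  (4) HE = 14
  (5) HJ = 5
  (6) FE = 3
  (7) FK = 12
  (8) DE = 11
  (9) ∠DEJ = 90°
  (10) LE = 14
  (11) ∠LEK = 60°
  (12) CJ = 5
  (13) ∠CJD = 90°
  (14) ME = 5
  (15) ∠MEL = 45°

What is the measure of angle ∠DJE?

Step 1: By the law of cosines on triangle JED: JD² = 11² + 11² − 2·11·11·cos(90°) = 242, so JD = 11·√2.
Step 2: By the inverse law of cosines on triangle DJE: cos(∠DJE) = ((11·√2)² + 11² − 11²) / (2·11·√2·11) = 242/342.24 = 0.7071, so ∠DJE = 45°.

Therefore, the measure of angle ∠DJE = 45°.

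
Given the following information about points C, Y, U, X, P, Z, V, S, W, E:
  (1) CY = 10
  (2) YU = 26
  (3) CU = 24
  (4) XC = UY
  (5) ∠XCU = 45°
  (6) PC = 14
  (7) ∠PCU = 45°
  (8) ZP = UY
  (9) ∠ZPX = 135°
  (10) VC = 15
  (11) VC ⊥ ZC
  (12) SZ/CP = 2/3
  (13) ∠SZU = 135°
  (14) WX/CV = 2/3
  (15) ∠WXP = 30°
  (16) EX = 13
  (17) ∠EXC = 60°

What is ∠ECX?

From the given relations: XC = UY = 26.
Step 1: By the law of cosines on triangle CXE: CE² = 26² + 13² − 2·26·13·cos(60°) = 507, so CE = 13·√3.
Step 2: By the inverse law of cosines on triangle ECX: cos(∠ECX) = ((13·√3)² + 26² − 13²) / (2·13·√3·26) = 1014/1170.87 = 0.866, so ∠ECX = 30°.

Therefore, the measure of angle ∠ECX = 30°.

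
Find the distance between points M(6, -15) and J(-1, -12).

d = sqrt((-7)^2 + (3)^2) = sqrt(58)

sqrt(58)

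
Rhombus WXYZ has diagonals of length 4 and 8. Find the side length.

In a rhombus, the diagonals bisect each other perpendicularly, creating four congruent right triangles.
Each triangle has legs 2 (half of 4) and 4 (half of 8).
The hypotenuse of each right triangle is a side of the rhombus:
side = sqrt(2^2 + 4^2) = sqrt(20) = 2*sqrt(5)

2*sqrt(5)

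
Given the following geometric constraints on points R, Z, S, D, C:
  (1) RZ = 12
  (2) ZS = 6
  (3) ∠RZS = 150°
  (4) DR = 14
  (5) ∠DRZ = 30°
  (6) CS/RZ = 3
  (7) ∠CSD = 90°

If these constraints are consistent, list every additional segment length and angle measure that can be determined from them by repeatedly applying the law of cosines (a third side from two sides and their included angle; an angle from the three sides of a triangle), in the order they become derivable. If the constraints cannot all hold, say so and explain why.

The constraints are consistent. Derivable facts, in order:
After 1 step:
- RS ≈ 17.46
- ZD ≈ 7
After 2 steps:
- ∠DZR = 91.02°
- ∠RDZ = 58.98°
- ∠RSZ = 20.1°
- ∠SRZ = 9.9°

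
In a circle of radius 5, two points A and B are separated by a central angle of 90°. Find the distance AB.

Chord = 2(5) sin(45°) = 5*sqrt(2)

5*sqrt(2)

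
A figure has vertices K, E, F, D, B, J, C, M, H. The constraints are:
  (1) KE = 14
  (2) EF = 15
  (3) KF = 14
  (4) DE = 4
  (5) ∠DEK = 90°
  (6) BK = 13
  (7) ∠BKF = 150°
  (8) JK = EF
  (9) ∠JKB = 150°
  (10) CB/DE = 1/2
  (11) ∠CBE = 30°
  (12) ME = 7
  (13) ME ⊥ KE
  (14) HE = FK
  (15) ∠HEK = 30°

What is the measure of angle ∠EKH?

From the given relations: HE = FK = 14.
Step 1: By the law of cosines on triangle KEH: KH² = 14² + 14² − 2·14·14·cos(30°) = 52.52, so KH ≈ 7.25.
Step 2: By the inverse law of cosines on triangle EKH: cos(∠EKH) = (14² + 7.25² − 14²) / (2·14·7.25) = 52.52/202.91 = 0.2588, so ∠EKH = 75°.

Therefore, the measure of angle ∠EKH = 75°.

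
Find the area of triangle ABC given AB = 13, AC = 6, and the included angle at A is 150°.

Area = (1/2)(13)(6) sin(150°) = (1/2)(13)(6)(1/2) = 39/2

39/2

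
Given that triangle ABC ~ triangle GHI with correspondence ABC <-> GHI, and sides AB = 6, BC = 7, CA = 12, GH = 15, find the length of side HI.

k = 15/6 = 5/2. HI = 5/2 * 7 = 35/2.

35/2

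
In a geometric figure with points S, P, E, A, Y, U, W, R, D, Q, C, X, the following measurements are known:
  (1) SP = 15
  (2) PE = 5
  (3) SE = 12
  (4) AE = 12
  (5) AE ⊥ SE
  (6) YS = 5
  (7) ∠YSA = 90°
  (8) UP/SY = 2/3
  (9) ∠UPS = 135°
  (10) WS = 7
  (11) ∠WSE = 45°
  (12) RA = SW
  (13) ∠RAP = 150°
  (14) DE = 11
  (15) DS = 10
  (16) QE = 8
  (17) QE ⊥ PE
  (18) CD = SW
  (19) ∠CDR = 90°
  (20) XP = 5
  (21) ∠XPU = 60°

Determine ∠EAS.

Step 1: By the law of cosines on triangle AES: AS² = 12² + 12² − 2·12·12·cos(90°) = 288, so AS = 12·√2.
Step 2: By the inverse law of cosines on triangle EAS: cos(∠EAS) = (12² + (12·√2)² − 12²) / (2·12·12·√2) = 288/407.29 = 0.7071, so ∠EAS = 45°.

Therefore, the measure of angle ∠EAS = 45°.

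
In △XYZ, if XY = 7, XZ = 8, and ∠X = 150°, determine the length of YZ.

When two sides and the included angle are known, the law of cosines gives the third side.
c^2 = a^2 + b^2 - 2ab cos(C) generalizes the Pythagorean theorem to non-right triangles.
Here: YZ^2 = 49 + 64 - 112*(-sqrt(3)/2) = 56*sqrt(3) + 113
YZ = sqrt(56*sqrt(3) + 113)

sqrt(56*sqrt(3) + 113)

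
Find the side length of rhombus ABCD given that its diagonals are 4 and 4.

The diagonals of a rhombus bisect each other at right angles.
Half-diagonals: 4/2 = 2 and 4/2 = 2
side = sqrt(2^2 + 2^2)
side = sqrt(4 + 4)
side = sqrt(8) = 2*sqrt(2)

2*sqrt(2)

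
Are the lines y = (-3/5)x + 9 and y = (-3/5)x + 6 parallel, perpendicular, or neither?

Slope of line 1: m1 = -3/5
Slope of line 2: m2 = -3/5
Two lines are parallel if and only if they have equal slopes (or both are vertical).
Here m1 = m2 = -3/5, confirming the lines are parallel.

Parallel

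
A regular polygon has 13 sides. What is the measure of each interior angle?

Each interior angle of a regular n-gon is (n - 2) * 180 / n.
For n = 13: (13 - 2) * 180 / 13 = 1980/13 = 1980/13 degrees.

1980/13 degrees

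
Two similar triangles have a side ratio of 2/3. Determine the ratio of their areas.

The ratio of areas of similar triangles equals the square of the side ratio.
Side ratio = 2:3
Area ratio = (2/3)^2 = 4/9 = 4:9

4:9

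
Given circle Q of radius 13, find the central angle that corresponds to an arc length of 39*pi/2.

θ = 360 × 39*pi/2 / (2π × 13) = 270° (rearranging arc length formula).

270°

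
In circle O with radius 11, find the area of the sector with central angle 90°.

Sector area = π(11²)(1/4) = 121*pi/4

121*pi/4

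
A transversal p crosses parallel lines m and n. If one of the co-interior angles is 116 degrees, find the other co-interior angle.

Co-interior angles sum to 180: 180 - 116 = 64 degrees.

64 degrees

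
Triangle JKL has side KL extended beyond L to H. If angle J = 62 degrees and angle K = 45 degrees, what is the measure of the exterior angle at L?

Exterior angle = 62 + 45 = 107 degrees (exterior angle theorem).

107 degrees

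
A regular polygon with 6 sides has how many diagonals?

Each of the 6 vertices connects to 3 non-adjacent vertices via diagonals.
Total connections = 6 × 3 = 18, but each diagonal is counted twice.
Number of diagonals = 18 / 2 = 9.

9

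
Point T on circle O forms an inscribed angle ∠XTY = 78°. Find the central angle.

By the inscribed angle theorem, the central angle is twice the inscribed angle.
Central angle = 2 × 78° = 156°

156°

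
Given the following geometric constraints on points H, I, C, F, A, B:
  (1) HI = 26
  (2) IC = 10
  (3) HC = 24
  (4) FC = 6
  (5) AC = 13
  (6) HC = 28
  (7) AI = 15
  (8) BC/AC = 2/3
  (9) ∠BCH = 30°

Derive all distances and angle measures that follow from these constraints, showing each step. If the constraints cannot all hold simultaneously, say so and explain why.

These constraints are not satisfiable: (3) HC = 24 and (6) HC = 28 assign two different lengths to the same segment. No planar figure meets all of them, so nothing further can be derived.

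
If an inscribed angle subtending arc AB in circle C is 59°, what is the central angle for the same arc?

By the inscribed angle theorem, the central angle is twice the inscribed angle.
Central angle = 2 × 59° = 118°

118°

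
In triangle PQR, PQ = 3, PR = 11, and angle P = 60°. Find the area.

Area = (1/2)(3)(11) sin(60°) = (1/2)(3)(11)(sqrt(3)/2) = 33*sqrt(3)/4

33*sqrt(3)/4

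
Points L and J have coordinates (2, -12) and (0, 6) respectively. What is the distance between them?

d = sqrt((-2)^2 + (18)^2) = sqrt(328) = 2*sqrt(82)

2*sqrt(82)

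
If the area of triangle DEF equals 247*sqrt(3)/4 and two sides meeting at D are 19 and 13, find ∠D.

From the SAS area formula Area = (1/2)ab sin(C), rearranging gives sin(C) = 2*Area/(ab).
sin(C) = 2 * 247*sqrt(3)/4 / (247) = sqrt(3)/2.
Therefore C = arcsin(sqrt(3)/2) = 60°.
Since sin(180° - C) = sin(C), the obtuse angle 120° gives the same area, so C = 60° or C = 120°.

60° or 120°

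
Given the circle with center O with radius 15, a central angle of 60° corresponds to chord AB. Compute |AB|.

Drop a perpendicular from the center to the chord, bisecting both the chord and the central angle.
Each half-chord = r sin(θ/2) = 15 sin(30°).
The full chord = 2 × 15 × sin(30°) = 15.

15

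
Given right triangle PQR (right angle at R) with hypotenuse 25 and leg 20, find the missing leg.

Rearranging the Pythagorean theorem to solve for the unknown leg:
leg^2 = hypotenuse^2 - known_leg^2 = 625 - 400 = 225
leg = sqrt(225) = 15.

15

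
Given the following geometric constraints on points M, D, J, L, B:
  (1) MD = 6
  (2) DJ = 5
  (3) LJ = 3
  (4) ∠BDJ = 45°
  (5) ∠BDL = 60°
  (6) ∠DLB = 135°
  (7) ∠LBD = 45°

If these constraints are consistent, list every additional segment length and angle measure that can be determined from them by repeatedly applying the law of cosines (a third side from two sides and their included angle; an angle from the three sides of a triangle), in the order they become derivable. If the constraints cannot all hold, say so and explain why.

These constraints are not satisfiable: (5), (6) and (7) are the three interior angles of triangle BDL, which must sum to 180°, but 60° + 135° + 45° = 240°. No planar figure meets all of them, so nothing further can be derived.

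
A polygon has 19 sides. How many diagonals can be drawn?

The number of diagonals in an n-gon is n(n - 3)/2.
For n = 19: 19(19 - 3)/2 = 19 × 16 / 2 = 152.

152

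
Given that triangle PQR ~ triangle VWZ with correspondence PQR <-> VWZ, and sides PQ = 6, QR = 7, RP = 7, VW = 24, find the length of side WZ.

k = 24/6 = 4. WZ = 4 * 7 = 28.

28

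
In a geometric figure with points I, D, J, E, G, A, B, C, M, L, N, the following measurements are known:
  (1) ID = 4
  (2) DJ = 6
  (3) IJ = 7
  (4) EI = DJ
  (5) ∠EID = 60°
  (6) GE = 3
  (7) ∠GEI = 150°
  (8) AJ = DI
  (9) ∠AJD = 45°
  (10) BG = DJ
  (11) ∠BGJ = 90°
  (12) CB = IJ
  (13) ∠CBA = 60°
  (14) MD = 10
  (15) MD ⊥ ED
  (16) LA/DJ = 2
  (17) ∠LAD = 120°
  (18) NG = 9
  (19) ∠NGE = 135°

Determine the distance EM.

From the given relations: EI = DJ = 6.
Step 1: By the law of cosines on triangle EID: ED² = 6² + 4² − 2·6·4·cos(60°) = 28, so ED = 2·√7.
Step 2: By the law of cosines on triangle EDM: EM² = (2·√7)² + 10² − 2·2·√7·10·cos(90°) = 128, so EM = 8·√2.

Therefore, the length of EM = 8·√2.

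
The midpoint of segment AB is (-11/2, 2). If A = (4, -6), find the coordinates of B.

Using the midpoint formula: M = ((x1 + x2)/2, (y1 + y2)/2)
We know M = (-11/2, 2) and A = (4, -6)
For x: -11/2 = (4 + x2)/2, so x2 = 2*-11/2 - 4 = -15
For y: 2 = (-6 + y2)/2, so y2 = 2*2 - -6 = 10
B = (-15, 10)

(-15, 10)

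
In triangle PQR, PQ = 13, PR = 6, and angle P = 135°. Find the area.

Area = (1/2) * PQ * PR * sin(P)
Area = (1/2) * 13 * 6 * sin(135°)
Area = (1/2) * 13 * 6 * sqrt(2)/2
Area = 39*sqrt(2)/2

39*sqrt(2)/2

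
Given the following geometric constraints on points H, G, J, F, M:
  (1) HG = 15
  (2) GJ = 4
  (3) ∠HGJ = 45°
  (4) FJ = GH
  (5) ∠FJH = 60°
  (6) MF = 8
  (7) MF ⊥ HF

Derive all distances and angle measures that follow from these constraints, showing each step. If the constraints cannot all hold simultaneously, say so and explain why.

The constraints are consistent.

From the given relations:
  FJ = GH = 15

Step 1: From HG = 15, GJ = 4, and ∠HGJ = 45°, by the law of cosines:
  HJ² = HG² + GJ² - 2·HG·GJ·cos(45°) = 225 + 16 - 84.85 = 156.1
  HJ ≈ 12.5

Step 2: From HJ = 12.5, JF = 15, and ∠HJF = 60°, by the law of cosines:
  HF² = HJ² + JF² - 2·HJ·JF·cos(60°) = 156.1 + 225 - 187.4 = 193.7
  HF ≈ 13.92

Step 3: From HG = 15, HJ = 12.5, GJ = 4, by the inverse law of cosines:
  cos(∠GHJ) = (HG² + HJ² - GJ²) / (2·HG·HJ)
  ∠GHJ = 13.08°

Step 4: From JG = 4, JH = 12.5, GH = 15, by the inverse law of cosines:
  cos(∠GJH) = (JG² + JH² - GH²) / (2·JG·JH)
  ∠GJH = 121.92°

Step 5: From HF = 13.92, FM = 8, and ∠HFM = 90°, by the law of cosines:
  HM² = HF² + FM² - 2·HF·FM·cos(90°) = 193.7 + 64 - 0 = 257.7
  HM ≈ 16.05

Step 6: From HF = 13.92, HJ = 12.5, FJ = 15, by the inverse law of cosines:
  cos(∠FHJ) = (HF² + HJ² - FJ²) / (2·HF·HJ)
  ∠FHJ = 68.96°

Step 7: From FH = 13.92, FJ = 15, HJ = 12.5, by the inverse law of cosines:
  cos(∠HFJ) = (FH² + FJ² - HJ²) / (2·FH·FJ)
  ∠HFJ = 51.04°

Step 8: From HF = 13.92, HM = 16.05, FM = 8, by the inverse law of cosines:
  cos(∠FHM) = (HF² + HM² - FM²) / (2·HF·HM)
  ∠FHM = 29.89°

Step 9: From MF = 8, MH = 16.05, FH = 13.92, by the inverse law of cosines:
  cos(∠FMH) = (MF² + MH² - FH²) / (2·MF·MH)
  ∠FMH = 60.11°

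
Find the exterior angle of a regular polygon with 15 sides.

Each exterior angle of a regular n-gon is 360 / n.
For n = 15: 360 / 15 = 24 degrees.

24 degrees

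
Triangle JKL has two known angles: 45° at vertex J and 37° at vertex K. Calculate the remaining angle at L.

By the triangle angle sum property, the three interior angles of any triangle add up to 180°.
We know angle J = 45° and angle K = 37°, so their sum is 82°.
Therefore angle L = 180° - 82° = 98°.

98 degrees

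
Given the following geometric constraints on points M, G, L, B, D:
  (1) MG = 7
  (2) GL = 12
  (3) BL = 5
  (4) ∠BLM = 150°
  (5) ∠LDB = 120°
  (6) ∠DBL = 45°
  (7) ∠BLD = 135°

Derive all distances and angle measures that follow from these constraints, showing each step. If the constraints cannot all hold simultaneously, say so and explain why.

These constraints are not satisfiable: (5), (6) and (7) are the three interior angles of triangle LDB, which must sum to 180°, but 120° + 45° + 135° = 300°. No planar figure meets all of them, so nothing further can be derived.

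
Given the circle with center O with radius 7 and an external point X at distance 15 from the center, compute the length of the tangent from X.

tangent = √(d² - r²) = √(15² - 7²) = √(225 - 49) = √176 = 4*sqrt(11)

4*sqrt(11)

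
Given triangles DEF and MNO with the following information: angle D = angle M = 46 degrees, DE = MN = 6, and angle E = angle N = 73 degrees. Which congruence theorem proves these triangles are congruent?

The given information matches ASA: Two pairs of corresponding angles and the included side are equal (Angle-Side-Angle).

ASA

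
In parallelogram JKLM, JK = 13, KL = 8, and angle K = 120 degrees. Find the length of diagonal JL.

Using the law of cosines:
d^2 = 13^2 + 8^2 - 2(13)(8)cos(120 degrees)
d^2 = 169 + 64 - 208*-1/2
d^2 = 337
d = sqrt(337)

sqrt(337)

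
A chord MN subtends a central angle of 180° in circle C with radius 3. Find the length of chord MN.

Drop a perpendicular from the center to the chord, bisecting both the chord and the central angle.
Each half-chord = r sin(θ/2) = 3 sin(90°).
The full chord = 2 × 3 × sin(90°) = 6.

6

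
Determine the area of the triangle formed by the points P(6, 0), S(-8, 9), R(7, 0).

Using the Shoelace formula for a triangle:
Area = (1/2)|x0(y1 - y2) + x1(y2 - y0) + x2(y0 - y1)|
Area = (1/2)|6(9 - 0) + -8(0 - 0) + 7(0 - 9)|
Area = (1/2)|54 + 0 + -63|
Area = (1/2)|-9|
Area = (1/2)(9)
Area = 9/2

9/2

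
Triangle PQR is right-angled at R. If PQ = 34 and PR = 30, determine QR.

By the Pythagorean theorem: QR^2 = PQ^2 - PR^2
QR^2 = 34^2 - 30^2 = 1156 - 900 = 256
QR = sqrt(256) = 16

16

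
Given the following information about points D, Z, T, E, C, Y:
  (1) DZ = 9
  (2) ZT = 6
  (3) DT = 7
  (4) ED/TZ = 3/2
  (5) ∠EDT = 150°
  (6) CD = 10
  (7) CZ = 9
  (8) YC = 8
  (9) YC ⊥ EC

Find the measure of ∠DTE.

From the given relations: ED = 3/2·TZ = 3/2·6 = 9.
Step 1: By the law of cosines on triangle TDE: TE² = 7² + 9² − 2·7·9·cos(150°) = 239.12, so TE ≈ 15.46.
Step 2: By the inverse law of cosines on triangle DTE: cos(∠DTE) = (7² + 15.46² − 9²) / (2·7·15.46) = 207.12/216.49 = 0.9567, so ∠DTE = 16.92°.

Therefore, the measure of angle ∠DTE = 16.92°.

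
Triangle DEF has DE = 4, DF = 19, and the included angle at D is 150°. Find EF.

When two sides and the included angle are known, the law of cosines gives the third side.
c^2 = a^2 + b^2 - 2ab cos(C) generalizes the Pythagorean theorem to non-right triangles.
Here: EF^2 = 16 + 361 - 152*(-sqrt(3)/2) = 76*sqrt(3) + 377
EF = sqrt(76*sqrt(3) + 377)

sqrt(76*sqrt(3) + 377)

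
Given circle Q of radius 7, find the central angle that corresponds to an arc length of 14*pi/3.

θ = 360 × 14*pi/3 / (2π × 7) = 120° (rearranging arc length formula).

120°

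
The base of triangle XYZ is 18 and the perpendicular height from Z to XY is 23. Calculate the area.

A triangle's area is half the area of a rectangle with the same base and height.
Area = (1/2) * 18 * 23 = 207.

207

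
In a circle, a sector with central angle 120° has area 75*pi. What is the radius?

The sector covers 120°/360° = 1/3 of the full circle.
Full circle area = 75*pi / 1/3 = 225*pi.
Since full area = πr², we get r² = 225*pi/π = 225, so r = 15.

15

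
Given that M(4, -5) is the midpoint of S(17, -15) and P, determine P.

Using the midpoint formula: M = ((x1 + x2)/2, (y1 + y2)/2)
We know M = (4, -5) and S = (17, -15)
For x: 4 = (17 + x2)/2, so x2 = 2*4 - 17 = -9
For y: -5 = (-15 + y2)/2, so y2 = 2*-5 - -15 = 5
P = (-9, 5)

(-9, 5)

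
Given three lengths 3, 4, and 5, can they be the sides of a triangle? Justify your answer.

Check all three triangle inequalities:
3 + 4 = 7 > 5 ✓
3 + 5 = 8 > 4 ✓
4 + 5 = 9 > 3 ✓
All conditions hold, so these sides form a valid triangle.

Yes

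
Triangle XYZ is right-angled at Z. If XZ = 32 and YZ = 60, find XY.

By the Pythagorean theorem: XY^2 = XZ^2 + YZ^2
XY^2 = 32^2 + 60^2 = 1024 + 3600 = 4624
XY = sqrt(4624) = 68

68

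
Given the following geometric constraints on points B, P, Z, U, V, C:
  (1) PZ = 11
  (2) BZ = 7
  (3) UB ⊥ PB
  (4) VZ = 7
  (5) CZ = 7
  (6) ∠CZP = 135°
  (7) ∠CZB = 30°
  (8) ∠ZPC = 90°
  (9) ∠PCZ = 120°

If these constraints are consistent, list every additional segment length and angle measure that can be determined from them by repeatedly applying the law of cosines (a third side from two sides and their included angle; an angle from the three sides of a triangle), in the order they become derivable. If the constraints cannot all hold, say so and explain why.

These constraints are not satisfiable: (6), (8) and (9) are the three interior angles of triangle CZP, which must sum to 180°, but 135° + 90° + 120° = 345°. No planar figure meets all of them, so nothing further can be derived.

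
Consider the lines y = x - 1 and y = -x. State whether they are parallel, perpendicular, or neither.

Slope of line 1: m1 = 1
Slope of line 2: m2 = -1
Two lines are perpendicular when the product of their slopes is -1 (negative reciprocals).
m1 * m2 = (1) * (-1) = -1, confirming perpendicularity.

Perpendicular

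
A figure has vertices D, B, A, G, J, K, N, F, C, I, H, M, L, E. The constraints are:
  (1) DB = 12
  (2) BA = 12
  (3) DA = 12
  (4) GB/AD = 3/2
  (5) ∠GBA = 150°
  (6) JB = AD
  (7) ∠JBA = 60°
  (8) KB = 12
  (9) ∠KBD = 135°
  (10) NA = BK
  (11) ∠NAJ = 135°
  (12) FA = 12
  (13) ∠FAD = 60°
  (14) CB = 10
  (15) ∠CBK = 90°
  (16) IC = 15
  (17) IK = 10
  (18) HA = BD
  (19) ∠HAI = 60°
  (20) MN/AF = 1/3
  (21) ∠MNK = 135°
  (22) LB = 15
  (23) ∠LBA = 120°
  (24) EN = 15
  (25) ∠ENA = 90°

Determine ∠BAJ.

From the given relations: JB = AD = 12.
Step 1: By the law of cosines on triangle ABJ: AJ² = 12² + 12² − 2·12·12·cos(60°) = 144, so AJ = 12.
Step 2: By the inverse law of cosines on triangle BAJ: cos(∠BAJ) = (12² + 12² − 12²) / (2·12·12) = 144/288 = 0.5, so ∠BAJ = 60°.

Therefore, the measure of angle ∠BAJ = 60°.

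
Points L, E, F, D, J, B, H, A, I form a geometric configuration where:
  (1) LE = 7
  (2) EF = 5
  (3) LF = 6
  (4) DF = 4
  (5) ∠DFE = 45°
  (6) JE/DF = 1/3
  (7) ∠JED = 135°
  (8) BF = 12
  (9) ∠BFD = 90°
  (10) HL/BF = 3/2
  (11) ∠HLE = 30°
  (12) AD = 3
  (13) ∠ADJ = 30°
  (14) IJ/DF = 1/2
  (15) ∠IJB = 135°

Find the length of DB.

Step 1: By the law of cosines on triangle DFB: DB² = 4² + 12² − 2·4·12·cos(90°) = 160, so DB = 4·√10.

Therefore, the length of DB = 4·√10.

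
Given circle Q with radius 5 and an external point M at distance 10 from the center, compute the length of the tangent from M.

Let T be the point of tangency. Then QT ⊥ MT (radius ⊥ tangent).
In right triangle QTM: QM² = QT² + MT²
10² = 5² + MT²
MT² = 75, MT = 5*sqrt(3)

5*sqrt(3)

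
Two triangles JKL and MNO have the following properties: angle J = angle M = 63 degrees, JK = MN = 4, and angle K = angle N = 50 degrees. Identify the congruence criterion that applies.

The given information matches ASA: Two pairs of corresponding angles and the included side are equal (Angle-Side-Angle).

ASA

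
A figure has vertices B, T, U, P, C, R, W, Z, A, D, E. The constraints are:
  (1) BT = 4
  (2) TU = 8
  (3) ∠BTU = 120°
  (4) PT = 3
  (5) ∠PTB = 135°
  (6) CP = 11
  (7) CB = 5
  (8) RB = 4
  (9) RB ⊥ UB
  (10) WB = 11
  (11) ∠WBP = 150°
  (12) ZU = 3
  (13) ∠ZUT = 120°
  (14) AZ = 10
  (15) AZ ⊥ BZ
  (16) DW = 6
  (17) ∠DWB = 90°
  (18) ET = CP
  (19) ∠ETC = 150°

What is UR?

Step 1: By the law of cosines on triangle UTB: UB² = 8² + 4² − 2·8·4·cos(120°) = 112, so UB = 4·√7.
Step 2: By the law of cosines on triangle UBR: UR² = (4·√7)² + 4² − 2·4·√7·4·cos(90°) = 128, so UR = 8·√2.

Therefore, the length of UR = 8·√2.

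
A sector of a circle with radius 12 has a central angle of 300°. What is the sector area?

Sector area = π(12²)(5/6) = 120*pi

120*pi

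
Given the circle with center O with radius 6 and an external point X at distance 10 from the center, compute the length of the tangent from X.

tangent = √(d² - r²) = √(10² - 6²) = √(100 - 36) = √64 = 8

8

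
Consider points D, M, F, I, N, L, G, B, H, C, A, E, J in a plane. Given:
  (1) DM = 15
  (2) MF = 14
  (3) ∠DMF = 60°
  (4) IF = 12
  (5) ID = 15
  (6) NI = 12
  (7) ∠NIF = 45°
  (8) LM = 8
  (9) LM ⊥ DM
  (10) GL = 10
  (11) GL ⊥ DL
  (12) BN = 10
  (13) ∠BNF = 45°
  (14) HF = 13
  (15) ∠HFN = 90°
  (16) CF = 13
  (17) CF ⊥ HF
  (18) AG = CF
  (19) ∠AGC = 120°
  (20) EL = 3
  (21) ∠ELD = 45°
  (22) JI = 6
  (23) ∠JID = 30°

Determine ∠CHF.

Step 1: By the law of cosines on triangle HFC: HC² = 13² + 13² − 2·13·13·cos(90°) = 338, so HC = 13·√2.
Step 2: By the inverse law of cosines on triangle CHF: cos(∠CHF) = ((13·√2)² + 13² − 13²) / (2·13·√2·13) = 338/478 = 0.7071, so ∠CHF = 45°.

Therefore, the measure of angle ∠CHF = 45°.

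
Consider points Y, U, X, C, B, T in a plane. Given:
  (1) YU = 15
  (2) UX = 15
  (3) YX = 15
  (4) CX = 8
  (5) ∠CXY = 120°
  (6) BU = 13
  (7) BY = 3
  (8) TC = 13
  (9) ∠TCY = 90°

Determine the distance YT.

Step 1: By the law of cosines on triangle CXY: CY² = 8² + 15² − 2·8·15·cos(120°) = 409, so CY ≈ 20.22.
Step 2: By the law of cosines on triangle YCT: YT² = 20.22² + 13² − 2·20.22·13·cos(90°) = 578, so YT = 17·√2.

Therefore, the length of YT = 17·√2.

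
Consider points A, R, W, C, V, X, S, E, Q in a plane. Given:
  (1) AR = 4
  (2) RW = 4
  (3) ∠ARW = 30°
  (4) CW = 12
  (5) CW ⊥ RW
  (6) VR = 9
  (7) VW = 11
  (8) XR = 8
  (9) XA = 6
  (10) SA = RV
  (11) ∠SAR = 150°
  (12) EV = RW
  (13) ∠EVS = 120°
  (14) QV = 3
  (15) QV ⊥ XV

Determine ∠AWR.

Step 1: By the law of cosines on triangle WRA: WA² = 4² + 4² − 2·4·4·cos(30°) = 4.29, so WA ≈ 2.07.
Step 2: By the inverse law of cosines on triangle AWR: cos(∠AWR) = (2.07² + 4² − 4²) / (2·2.07·4) = 4.29/16.56 = 0.2588, so ∠AWR = 75°.

Therefore, the measure of angle ∠AWR = 75°.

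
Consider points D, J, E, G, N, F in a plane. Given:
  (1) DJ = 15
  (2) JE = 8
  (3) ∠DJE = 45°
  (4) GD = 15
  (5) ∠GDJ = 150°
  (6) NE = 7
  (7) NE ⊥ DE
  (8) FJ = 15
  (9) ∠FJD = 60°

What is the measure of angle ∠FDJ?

Step 1: By the law of cosines on triangle DJF: DF² = 15² + 15² − 2·15·15·cos(60°) = 225, so DF = 15.
Step 2: By the inverse law of cosines on triangle FDJ: cos(∠FDJ) = (15² + 15² − 15²) / (2·15·15) = 225/450 = 0.5, so ∠FDJ = 60°.

Therefore, the measure of angle ∠FDJ = 60°.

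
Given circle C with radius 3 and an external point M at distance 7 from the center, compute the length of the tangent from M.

tangent = √(d² - r²) = √(7² - 3²) = √(49 - 9) = √40 = 2*sqrt(10)

2*sqrt(10)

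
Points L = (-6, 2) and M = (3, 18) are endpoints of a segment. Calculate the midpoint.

The midpoint is the point halfway along the segment.
Move half the horizontal distance: -6 + (3 - -6)/2 = -6 + 9/2 = -3/2
Move half the vertical distance: 2 + (18 - 2)/2 = 2 + 16/2 = 10
Midpoint = (-3/2, 10)

(-3/2, 10)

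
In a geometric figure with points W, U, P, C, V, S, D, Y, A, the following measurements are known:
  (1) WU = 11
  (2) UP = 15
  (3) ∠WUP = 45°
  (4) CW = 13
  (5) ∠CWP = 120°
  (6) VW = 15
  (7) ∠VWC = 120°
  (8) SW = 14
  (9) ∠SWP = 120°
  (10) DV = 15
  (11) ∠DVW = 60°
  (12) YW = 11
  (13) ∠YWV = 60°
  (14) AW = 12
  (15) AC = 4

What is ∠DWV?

Step 1: By the law of cosines on triangle WVD: WD² = 15² + 15² − 2·15·15·cos(60°) = 225, so WD = 15.
Step 2: By the inverse law of cosines on triangle DWV: cos(∠DWV) = (15² + 15² − 15²) / (2·15·15) = 225/450 = 0.5, so ∠DWV = 60°.

Therefore, the measure of angle ∠DWV = 60°.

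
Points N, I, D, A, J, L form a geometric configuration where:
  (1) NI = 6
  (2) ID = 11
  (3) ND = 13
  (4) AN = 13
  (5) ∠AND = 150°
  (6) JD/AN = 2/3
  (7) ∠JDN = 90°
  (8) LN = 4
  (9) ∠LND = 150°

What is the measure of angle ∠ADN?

Step 1: By the law of cosines on triangle DNA: DA² = 13² + 13² − 2·13·13·cos(150°) = 630.72, so DA ≈ 25.11.
Step 2: By the inverse law of cosines on triangle ADN: cos(∠ADN) = (25.11² + 13² − 13²) / (2·25.11·13) = 630.72/652.97 = 0.9659, so ∠ADN = 15°.

Therefore, the measure of angle ∠ADN = 15°.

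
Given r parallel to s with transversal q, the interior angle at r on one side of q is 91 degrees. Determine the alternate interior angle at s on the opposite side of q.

Alternate interior angles formed by parallel lines and a transversal are equal.
The given angle is 91 degrees.
The alternate interior angle = 91 degrees.

91 degrees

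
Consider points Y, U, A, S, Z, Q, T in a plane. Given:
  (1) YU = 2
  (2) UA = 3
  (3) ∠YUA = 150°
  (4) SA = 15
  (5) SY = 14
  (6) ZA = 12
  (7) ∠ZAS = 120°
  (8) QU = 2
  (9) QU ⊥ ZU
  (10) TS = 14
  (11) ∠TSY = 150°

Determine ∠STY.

Step 1: By the law of cosines on triangle TSY: TY² = 14² + 14² − 2·14·14·cos(150°) = 731.48, so TY ≈ 27.05.
Step 2: By the inverse law of cosines on triangle STY: cos(∠STY) = (14² + 27.05² − 14²) / (2·14·27.05) = 731.48/757.29 = 0.9659, so ∠STY = 15°.

Therefore, the measure of angle ∠STY = 15°.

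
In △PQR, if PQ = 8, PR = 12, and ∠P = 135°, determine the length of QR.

By the law of cosines: QR^2 = PQ^2 + PR^2 - 2*PQ*PR*cos(P)
QR^2 = 8^2 + 12^2 - 2*8*12*cos(135°)
QR^2 = 64 + 144 - 192*(-sqrt(2)/2)
QR^2 = 96*sqrt(2) + 208
QR = 4*sqrt(6*sqrt(2) + 13)

4*sqrt(6*sqrt(2) + 13)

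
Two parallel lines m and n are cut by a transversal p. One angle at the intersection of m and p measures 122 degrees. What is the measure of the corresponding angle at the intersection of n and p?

When a transversal crosses parallel lines, angles in the same position at each intersection are called corresponding angles.
These are always equal, so the answer is 122 degrees.

122 degrees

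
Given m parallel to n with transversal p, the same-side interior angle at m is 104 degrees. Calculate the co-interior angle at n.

Co-interior angles (same-side interior) formed by parallel lines and a transversal are supplementary (sum to 180 degrees).
The given angle is 104 degrees.
The co-interior angle = 180 - 104 = 76 degrees.

76 degrees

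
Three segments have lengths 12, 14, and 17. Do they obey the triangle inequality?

Yes.
The triangle inequality requires that the sum of any two sides exceeds the third.
Here 12 + 14 = 26 > 17, so the condition is met.

Yes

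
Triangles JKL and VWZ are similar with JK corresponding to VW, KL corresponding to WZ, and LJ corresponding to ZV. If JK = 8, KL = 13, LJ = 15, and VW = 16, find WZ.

Similar triangles have proportional sides. Setting up the proportion:
VW / JK = WZ / KL
16 / 8 = WZ / 13
WZ = 13 * 16 / 8 = 26.

26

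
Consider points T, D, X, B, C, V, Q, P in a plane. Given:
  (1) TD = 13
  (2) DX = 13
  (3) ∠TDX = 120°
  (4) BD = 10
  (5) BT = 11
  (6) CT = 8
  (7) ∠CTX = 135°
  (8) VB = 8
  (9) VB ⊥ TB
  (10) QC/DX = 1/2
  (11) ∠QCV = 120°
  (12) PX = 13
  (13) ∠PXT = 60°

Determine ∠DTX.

Step 1: By the law of cosines on triangle TDX: TX² = 13² + 13² − 2·13·13·cos(120°) = 507, so TX = 13·√3.
Step 2: By the inverse law of cosines on triangle DTX: cos(∠DTX) = (13² + (13·√3)² − 13²) / (2·13·13·√3) = 507/585.43 = 0.866, so ∠DTX = 30°.

Therefore, the measure of angle ∠DTX = 30°.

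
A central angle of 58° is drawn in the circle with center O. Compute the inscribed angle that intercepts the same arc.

By the inscribed angle theorem, the inscribed angle is half the central angle.
Inscribed angle = 58° / 2 = 29°

29°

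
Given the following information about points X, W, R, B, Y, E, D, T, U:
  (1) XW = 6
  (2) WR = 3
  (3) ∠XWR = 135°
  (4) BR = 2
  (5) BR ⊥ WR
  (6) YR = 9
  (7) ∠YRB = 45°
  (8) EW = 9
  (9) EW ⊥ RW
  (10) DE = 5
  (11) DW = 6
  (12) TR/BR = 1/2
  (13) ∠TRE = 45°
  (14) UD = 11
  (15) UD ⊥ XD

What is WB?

Step 1: By the law of cosines on triangle WRB: WB² = 3² + 2² − 2·3·2·cos(90°) = 13, so WB = √13.

Therefore, the length of WB = √13.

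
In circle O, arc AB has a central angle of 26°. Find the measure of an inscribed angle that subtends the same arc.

Inscribed angle = 26° / 2 = 13° (inscribed angle theorem).

13°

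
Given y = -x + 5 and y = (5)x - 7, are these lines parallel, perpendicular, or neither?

Slope of line 1: m1 = -1
Slope of line 2: m2 = 5
m1 != m2 and m1*m2 = -5 != -1. Neither.

Neither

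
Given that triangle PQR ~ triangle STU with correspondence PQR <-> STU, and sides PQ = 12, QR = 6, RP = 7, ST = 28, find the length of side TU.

k = 28/12 = 7/3. TU = 7/3 * 6 = 14.

14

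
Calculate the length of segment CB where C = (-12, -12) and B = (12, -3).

The horizontal distance is |12 - -12| = 24 and the vertical distance is |-3 - -12| = 9.
By the Pythagorean theorem, d = sqrt(24^2 + 9^2) = sqrt(657) = 3*sqrt(73).

3*sqrt(73)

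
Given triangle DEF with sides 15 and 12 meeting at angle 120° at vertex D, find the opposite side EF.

When two sides and the included angle are known, the law of cosines gives the third side.
c^2 = a^2 + b^2 - 2ab cos(C) generalizes the Pythagorean theorem to non-right triangles.
Here: EF^2 = 225 + 144 - 360*(-1/2) = 549
EF = 3*sqrt(61)

3*sqrt(61)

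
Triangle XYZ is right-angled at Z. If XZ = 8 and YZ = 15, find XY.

In a right triangle, the square of the hypotenuse equals the sum of the squares of the two legs.
The legs are 8 and 15, so the hypotenuse = sqrt(64 + 225) = sqrt(289) = 17.

17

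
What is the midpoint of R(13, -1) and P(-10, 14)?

The midpoint is the average of the coordinates:
x: (13 + -10)/2 = 3/2
y: (-1 + 14)/2 = 13/2
Midpoint = (3/2, 13/2)

(3/2, 13/2)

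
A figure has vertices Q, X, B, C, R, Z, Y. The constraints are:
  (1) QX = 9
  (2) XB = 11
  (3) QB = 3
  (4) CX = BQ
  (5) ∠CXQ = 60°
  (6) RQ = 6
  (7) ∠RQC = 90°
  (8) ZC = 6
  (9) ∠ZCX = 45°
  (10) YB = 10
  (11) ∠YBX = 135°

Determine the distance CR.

From the given relations: CX = BQ = 3.
Step 1: By the law of cosines on triangle CXQ: CQ² = 3² + 9² − 2·3·9·cos(60°) = 63, so CQ = 3·√7.
Step 2: By the law of cosines on triangle CQR: CR² = (3·√7)² + 6² − 2·3·√7·6·cos(90°) = 99, so CR = 3·√11.

Therefore, the length of CR = 3·√11.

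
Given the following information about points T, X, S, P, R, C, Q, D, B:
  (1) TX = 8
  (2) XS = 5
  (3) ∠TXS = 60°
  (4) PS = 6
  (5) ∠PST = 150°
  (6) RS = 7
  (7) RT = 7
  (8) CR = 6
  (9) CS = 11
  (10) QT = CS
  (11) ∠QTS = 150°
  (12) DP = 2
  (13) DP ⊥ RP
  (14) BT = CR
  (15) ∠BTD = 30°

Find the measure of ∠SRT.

Step 1: By the law of cosines on triangle SXT: ST² = 5² + 8² − 2·5·8·cos(60°) = 49, so ST = 7.
Step 2: By the inverse law of cosines on triangle SRT: cos(∠SRT) = (7² + 7² − 7²) / (2·7·7) = 49/98 = 0.5, so ∠SRT = 60°.

Therefore, the measure of angle ∠SRT = 60°.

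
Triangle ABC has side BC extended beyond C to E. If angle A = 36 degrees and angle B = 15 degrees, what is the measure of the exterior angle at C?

Exterior angle = 36 + 15 = 51 degrees (exterior angle theorem).

51 degrees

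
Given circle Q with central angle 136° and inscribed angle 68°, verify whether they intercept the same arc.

By the inscribed angle theorem, if both angles subtend the same arc, the inscribed angle must be half the central angle.
Half of 136° = 68°, which equals the given inscribed angle of 68°.
Therefore, yes, they correspond to the same arc.

Yes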